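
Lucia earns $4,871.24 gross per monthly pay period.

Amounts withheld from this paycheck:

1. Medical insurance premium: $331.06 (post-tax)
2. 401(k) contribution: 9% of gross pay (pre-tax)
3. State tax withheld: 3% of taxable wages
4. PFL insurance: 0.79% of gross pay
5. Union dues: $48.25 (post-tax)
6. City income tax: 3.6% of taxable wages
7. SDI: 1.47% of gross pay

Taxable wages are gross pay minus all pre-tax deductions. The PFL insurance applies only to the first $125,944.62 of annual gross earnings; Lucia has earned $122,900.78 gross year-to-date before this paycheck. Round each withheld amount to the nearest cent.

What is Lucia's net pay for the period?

$3,665.30

401(k) contribution: $4,871.24 × 0.09 = $438.41
Taxable wages = $4,871.24 − $438.41 = $4,432.83
State tax withheld: $4,432.83 × 0.03 = $132.98
City income tax: $4,432.83 × 0.036 = $159.58
PFL insurance: only $125,944.62 − $122,900.78 = $3,043.84 of this check is subject → $3,043.84 × 0.0079 = $24.05
SDI: $4,871.24 × 0.0147 = $71.61
Union dues: $48.25
Medical insurance premium: $331.06
Total deductions = $438.41 + $132.98 + $159.58 + $24.05 + $71.61 + $48.25 + $331.06 = $1,205.94
Net pay = $4,871.24 − $1,205.94 = $3,665.30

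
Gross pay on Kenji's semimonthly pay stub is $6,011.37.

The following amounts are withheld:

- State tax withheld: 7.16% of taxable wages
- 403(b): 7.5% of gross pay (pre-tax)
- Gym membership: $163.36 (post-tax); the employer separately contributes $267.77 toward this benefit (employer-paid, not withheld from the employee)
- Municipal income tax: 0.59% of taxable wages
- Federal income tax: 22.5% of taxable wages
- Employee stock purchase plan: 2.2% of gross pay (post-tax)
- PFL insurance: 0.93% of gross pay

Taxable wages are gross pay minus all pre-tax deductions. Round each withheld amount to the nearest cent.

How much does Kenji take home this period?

403(b): $6,011.37 × 0.075 = $450.85
Taxable wages = $6,011.37 − $450.85 = $5,560.52
Municipal income tax: $5,560.52 × 0.0059 = $32.81
State tax withheld: $5,560.52 × 0.0716 = $398.13
Federal income tax: $5,560.52 × 0.225 = $1,251.12
PFL insurance: $6,011.37 × 0.0093 = $55.91
Employee stock purchase plan: $6,011.37 × 0.022 = $132.25
Gym membership: $163.36
(Employer's $267.77 toward gym membership is not withheld from the employee.)
Total deductions = $450.85 + $32.81 + $398.13 + $1,251.12 + $55.91 + $132.25 + $163.36 = $2,484.43
Net pay = $6,011.37 − $2,484.43 = $3,526.94

$3,526.94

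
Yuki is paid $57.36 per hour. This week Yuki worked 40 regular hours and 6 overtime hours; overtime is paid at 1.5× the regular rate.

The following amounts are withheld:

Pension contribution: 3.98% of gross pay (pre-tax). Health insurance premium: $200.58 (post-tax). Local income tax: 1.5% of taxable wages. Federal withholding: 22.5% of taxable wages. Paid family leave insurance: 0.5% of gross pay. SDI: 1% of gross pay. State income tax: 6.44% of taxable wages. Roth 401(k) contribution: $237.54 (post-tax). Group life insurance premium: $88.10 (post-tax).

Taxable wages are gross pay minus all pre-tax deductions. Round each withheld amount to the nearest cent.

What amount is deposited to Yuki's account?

$1,308.89

Regular pay: 40 × $57.36 = $2,294.40
Overtime pay: 6 × $57.36 × 1.5 = $516.24
Gross pay = $2,294.40 + $516.24 = $2,810.64
Pension contribution: $2,810.64 × 0.0398 = $111.86
Taxable wages = $2,810.64 − $111.86 = $2,698.78
Local income tax: $2,698.78 × 0.015 = $40.48
Federal withholding: $2,698.78 × 0.225 = $607.23
State income tax: $2,698.78 × 0.0644 = $173.80
SDI: $2,810.64 × 0.01 = $28.11
Paid family leave insurance: $2,810.64 × 0.005 = $14.05
Roth 401(k) contribution: $237.54
Health insurance premium: $200.58
Group life insurance premium: $88.10
Total deductions = $111.86 + $40.48 + $607.23 + $173.80 + $28.11 + $14.05 + $237.54 + $200.58 + $88.10 = $1,501.75
Net pay = $2,810.64 − $1,501.75 = $1,308.89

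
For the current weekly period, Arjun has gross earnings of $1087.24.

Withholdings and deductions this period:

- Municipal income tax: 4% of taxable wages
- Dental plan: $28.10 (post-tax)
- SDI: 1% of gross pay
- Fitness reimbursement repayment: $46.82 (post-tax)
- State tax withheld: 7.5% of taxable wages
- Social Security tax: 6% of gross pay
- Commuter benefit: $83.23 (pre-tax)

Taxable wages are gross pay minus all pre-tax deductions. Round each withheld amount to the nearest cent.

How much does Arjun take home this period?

$737.53

Commuter benefit: $83.23
Taxable wages = $1087.24 − $83.23 = $1004.01
Municipal income tax: $1004.01 × 0.04 = $40.16
State tax withheld: $1004.01 × 0.075 = $75.30
SDI: $1087.24 × 0.01 = $10.87
Social Security tax: $1087.24 × 0.06 = $65.23
Fitness reimbursement repayment: $46.82
Dental plan: $28.10
Total deductions = $83.23 + $40.16 + $75.30 + $10.87 + $65.23 + $46.82 + $28.10 = $349.71
Net pay = $1087.24 − $349.71 = $737.53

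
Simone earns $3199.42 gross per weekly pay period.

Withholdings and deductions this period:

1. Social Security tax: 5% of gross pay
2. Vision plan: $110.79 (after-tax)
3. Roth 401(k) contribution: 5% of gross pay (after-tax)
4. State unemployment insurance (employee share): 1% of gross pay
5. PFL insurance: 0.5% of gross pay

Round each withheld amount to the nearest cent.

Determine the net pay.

PFL insurance: $3199.42 × 0.005 = $16.00
State unemployment insurance (employee share): $3199.42 × 0.01 = $31.99
Social Security tax: $3199.42 × 0.05 = $159.97
Roth 401(k) contribution: $3199.42 × 0.05 = $159.97
Vision plan: $110.79
Total deductions = $16.00 + $31.99 + $159.97 + $159.97 + $110.79 = $478.72
Net pay = $3199.42 − $478.72 = $2720.70

$2720.70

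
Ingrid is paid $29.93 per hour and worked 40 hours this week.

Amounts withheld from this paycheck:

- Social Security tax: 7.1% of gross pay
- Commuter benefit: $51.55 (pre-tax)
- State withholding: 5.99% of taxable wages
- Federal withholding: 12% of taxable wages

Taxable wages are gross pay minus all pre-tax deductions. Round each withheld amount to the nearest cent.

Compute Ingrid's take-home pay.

$854.55

Gross pay: 40 × $29.93 = $1,197.20
Commuter benefit: $51.55
Taxable wages = $1,197.20 − $51.55 = $1,145.65
Federal withholding: $1,145.65 × 0.12 = $137.48
State withholding: $1,145.65 × 0.0599 = $68.62
Social Security tax: $1,197.20 × 0.071 = $85.00
Total deductions = $51.55 + $137.48 + $68.62 + $85.00 = $342.65
Net pay = $1,197.20 − $342.65 = $854.55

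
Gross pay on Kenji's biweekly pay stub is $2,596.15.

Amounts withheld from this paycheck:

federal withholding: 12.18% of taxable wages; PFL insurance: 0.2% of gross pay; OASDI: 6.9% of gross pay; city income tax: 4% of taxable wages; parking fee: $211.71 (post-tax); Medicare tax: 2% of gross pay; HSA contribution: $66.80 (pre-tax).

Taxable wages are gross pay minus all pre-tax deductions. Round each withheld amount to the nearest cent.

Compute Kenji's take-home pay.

$1,672.16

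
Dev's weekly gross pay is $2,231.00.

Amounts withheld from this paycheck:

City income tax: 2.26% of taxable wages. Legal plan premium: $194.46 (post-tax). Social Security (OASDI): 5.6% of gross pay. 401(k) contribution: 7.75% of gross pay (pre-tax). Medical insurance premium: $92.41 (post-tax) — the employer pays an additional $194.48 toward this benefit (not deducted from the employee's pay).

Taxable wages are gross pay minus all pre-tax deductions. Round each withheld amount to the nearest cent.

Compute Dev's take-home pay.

401(k) contribution: $2,231.00 × 0.0775 = $172.90
Taxable wages = $2,231.00 − $172.90 = $2,058.10
City income tax: $2,058.10 × 0.0226 = $46.51
Social Security (OASDI): $2,231.00 × 0.056 = $124.94
Medical insurance premium: $92.41
Legal plan premium: $194.46
(Employer's $194.48 toward medical insurance premium is not withheld from the employee.)
Total deductions = $172.90 + $46.51 + $124.94 + $92.41 + $194.46 = $631.22
Net pay = $2,231.00 − $631.22 = $1,599.78

$1,599.78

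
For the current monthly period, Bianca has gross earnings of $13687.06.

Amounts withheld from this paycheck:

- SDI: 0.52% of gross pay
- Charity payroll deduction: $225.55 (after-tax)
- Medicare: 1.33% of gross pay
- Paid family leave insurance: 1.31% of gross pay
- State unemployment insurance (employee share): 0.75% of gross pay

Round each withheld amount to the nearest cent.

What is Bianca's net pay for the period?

State unemployment insurance (employee share): $13687.06 × 0.0075 = $102.65
Medicare: $13687.06 × 0.0133 = $182.04
Paid family leave insurance: $13687.06 × 0.0131 = $179.30
SDI: $13687.06 × 0.0052 = $71.17
Charity payroll deduction: $225.55
Total deductions = $102.65 + $182.04 + $179.30 + $71.17 + $225.55 = $760.71
Net pay = $13687.06 − $760.71 = $12926.35

$12926.35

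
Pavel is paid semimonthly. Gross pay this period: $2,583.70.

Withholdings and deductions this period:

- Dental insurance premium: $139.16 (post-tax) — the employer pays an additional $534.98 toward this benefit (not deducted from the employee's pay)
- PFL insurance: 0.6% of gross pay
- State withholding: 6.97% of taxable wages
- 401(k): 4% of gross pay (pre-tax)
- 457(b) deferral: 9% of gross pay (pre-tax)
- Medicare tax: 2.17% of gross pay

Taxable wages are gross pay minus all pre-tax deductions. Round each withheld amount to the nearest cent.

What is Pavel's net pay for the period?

401(k): $2,583.70 × 0.04 = $103.35
457(b) deferral: $2,583.70 × 0.09 = $232.53
Pre-tax total = $103.35 + $232.53 = $335.88
Taxable wages = $2,583.70 − $335.88 = $2,247.82
State withholding: $2,247.82 × 0.0697 = $156.67
PFL insurance: $2,583.70 × 0.006 = $15.50
Medicare tax: $2,583.70 × 0.0217 = $56.07
Dental insurance premium: $139.16
(Employer's $534.98 toward dental insurance premium is not withheld from the employee.)
Total deductions = $103.35 + $232.53 + $156.67 + $15.50 + $56.07 + $139.16 = $703.28
Net pay = $2,583.70 − $703.28 = $1,880.42

$1,880.42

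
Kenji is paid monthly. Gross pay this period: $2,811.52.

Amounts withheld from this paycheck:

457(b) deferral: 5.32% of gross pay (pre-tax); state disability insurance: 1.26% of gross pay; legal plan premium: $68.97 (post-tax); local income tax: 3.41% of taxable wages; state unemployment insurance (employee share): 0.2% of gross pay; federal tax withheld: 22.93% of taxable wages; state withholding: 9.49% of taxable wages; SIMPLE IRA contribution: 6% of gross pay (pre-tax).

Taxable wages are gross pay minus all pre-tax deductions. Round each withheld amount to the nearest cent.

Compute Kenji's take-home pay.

SIMPLE IRA contribution: $2,811.52 × 0.06 = $168.69
457(b) deferral: $2,811.52 × 0.0532 = $149.57
Pre-tax total = $168.69 + $149.57 = $318.26
Taxable wages = $2,811.52 − $318.26 = $2,493.26
State withholding: $2,493.26 × 0.0949 = $236.61
Local income tax: $2,493.26 × 0.0341 = $85.02
Federal tax withheld: $2,493.26 × 0.2293 = $571.70
State disability insurance: $2,811.52 × 0.0126 = $35.43
State unemployment insurance (employee share): $2,811.52 × 0.002 = $5.62
Legal plan premium: $68.97
Total deductions = $168.69 + $149.57 + $236.61 + $85.02 + $571.70 + $35.43 + $5.62 + $68.97 = $1,321.61
Net pay = $2,811.52 − $1,321.61 = $1,489.91

$1,489.91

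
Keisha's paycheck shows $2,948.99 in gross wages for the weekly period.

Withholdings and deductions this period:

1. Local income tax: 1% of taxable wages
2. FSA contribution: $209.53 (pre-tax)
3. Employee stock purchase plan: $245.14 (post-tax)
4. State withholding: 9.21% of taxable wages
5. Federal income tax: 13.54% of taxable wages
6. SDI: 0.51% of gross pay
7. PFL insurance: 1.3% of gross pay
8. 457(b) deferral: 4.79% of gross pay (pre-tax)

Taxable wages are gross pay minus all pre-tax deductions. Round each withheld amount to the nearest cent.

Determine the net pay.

FSA contribution: $209.53
457(b) deferral: $2,948.99 × 0.0479 = $141.26
Pre-tax total = $209.53 + $141.26 = $350.79
Taxable wages = $2,948.99 − $350.79 = $2,598.20
Federal income tax: $2,598.20 × 0.1354 = $351.80
State withholding: $2,598.20 × 0.0921 = $239.29
Local income tax: $2,598.20 × 0.01 = $25.98
PFL insurance: $2,948.99 × 0.013 = $38.34
SDI: $2,948.99 × 0.0051 = $15.04
Employee stock purchase plan: $245.14
Total deductions = $209.53 + $141.26 + $351.80 + $239.29 + $25.98 + $38.34 + $15.04 + $245.14 = $1,266.38
Net pay = $2,948.99 − $1,266.38 = $1,682.61

$1,682.61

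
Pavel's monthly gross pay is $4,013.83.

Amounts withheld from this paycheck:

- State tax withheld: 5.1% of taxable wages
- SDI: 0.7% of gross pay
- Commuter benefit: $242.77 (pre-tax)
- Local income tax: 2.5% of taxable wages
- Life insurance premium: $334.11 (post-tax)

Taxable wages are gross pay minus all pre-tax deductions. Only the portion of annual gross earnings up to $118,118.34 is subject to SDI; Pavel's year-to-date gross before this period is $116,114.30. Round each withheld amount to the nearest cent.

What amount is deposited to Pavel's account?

Commuter benefit: $242.77
Taxable wages = $4,013.83 − $242.77 = $3,771.06
Local income tax: $3,771.06 × 0.025 = $94.28
State tax withheld: $3,771.06 × 0.051 = $192.32
SDI: only $118,118.34 − $116,114.30 = $2,004.04 of this check is subject → $2,004.04 × 0.007 = $14.03
Life insurance premium: $334.11
Total deductions = $242.77 + $94.28 + $192.32 + $14.03 + $334.11 = $877.51
Net pay = $4,013.83 − $877.51 = $3,136.32

$3,136.32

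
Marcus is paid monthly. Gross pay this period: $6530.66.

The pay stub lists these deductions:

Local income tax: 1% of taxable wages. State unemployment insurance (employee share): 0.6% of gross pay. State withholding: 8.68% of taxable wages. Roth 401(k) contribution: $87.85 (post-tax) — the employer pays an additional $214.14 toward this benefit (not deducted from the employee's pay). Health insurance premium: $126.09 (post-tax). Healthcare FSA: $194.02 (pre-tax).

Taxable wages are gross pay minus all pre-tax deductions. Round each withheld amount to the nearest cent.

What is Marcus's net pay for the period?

Healthcare FSA: $194.02
Taxable wages = $6530.66 − $194.02 = $6336.64
State withholding: $6336.64 × 0.0868 = $550.02
Local income tax: $6336.64 × 0.01 = $63.37
State unemployment insurance (employee share): $6530.66 × 0.006 = $39.18
Health insurance premium: $126.09
Roth 401(k) contribution: $87.85
(Employer's $214.14 toward Roth 401(k) contribution is not withheld from the employee.)
Total deductions = $194.02 + $550.02 + $63.37 + $39.18 + $126.09 + $87.85 = $1060.53
Net pay = $6530.66 − $1060.53 = $5470.13

$5470.13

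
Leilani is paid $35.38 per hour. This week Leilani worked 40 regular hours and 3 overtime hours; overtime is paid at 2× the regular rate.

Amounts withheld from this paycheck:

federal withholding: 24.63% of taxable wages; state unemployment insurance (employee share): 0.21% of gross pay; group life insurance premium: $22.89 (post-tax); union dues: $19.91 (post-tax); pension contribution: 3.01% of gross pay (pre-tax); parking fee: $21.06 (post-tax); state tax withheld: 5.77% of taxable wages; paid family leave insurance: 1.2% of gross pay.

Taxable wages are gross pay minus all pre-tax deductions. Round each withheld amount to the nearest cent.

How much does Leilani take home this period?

$1,011.82

Regular pay: 40 × $35.38 = $1,415.20
Overtime pay: 3 × $35.38 × 2 = $212.28
Gross pay = $1,415.20 + $212.28 = $1,627.48
Pension contribution: $1,627.48 × 0.0301 = $48.99
Taxable wages = $1,627.48 − $48.99 = $1,578.49
Federal withholding: $1,578.49 × 0.2463 = $388.78
State tax withheld: $1,578.49 × 0.0577 = $91.08
State unemployment insurance (employee share): $1,627.48 × 0.0021 = $3.42
Paid family leave insurance: $1,627.48 × 0.012 = $19.53
Group life insurance premium: $22.89
Parking fee: $21.06
Union dues: $19.91
Total deductions = $48.99 + $388.78 + $91.08 + $3.42 + $19.53 + $22.89 + $21.06 + $19.91 = $615.66
Net pay = $1,627.48 − $615.66 = $1,011.82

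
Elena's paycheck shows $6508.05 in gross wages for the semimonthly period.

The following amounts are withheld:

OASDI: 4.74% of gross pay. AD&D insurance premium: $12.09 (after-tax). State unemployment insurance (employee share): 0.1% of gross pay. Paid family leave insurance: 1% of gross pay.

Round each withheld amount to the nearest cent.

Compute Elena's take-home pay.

State unemployment insurance (employee share): $6508.05 × 0.001 = $6.51
Paid family leave insurance: $6508.05 × 0.01 = $65.08
OASDI: $6508.05 × 0.0474 = $308.48
AD&D insurance premium: $12.09
Total deductions = $6.51 + $65.08 + $308.48 + $12.09 = $392.16
Net pay = $6508.05 − $392.16 = $6115.89

$6115.89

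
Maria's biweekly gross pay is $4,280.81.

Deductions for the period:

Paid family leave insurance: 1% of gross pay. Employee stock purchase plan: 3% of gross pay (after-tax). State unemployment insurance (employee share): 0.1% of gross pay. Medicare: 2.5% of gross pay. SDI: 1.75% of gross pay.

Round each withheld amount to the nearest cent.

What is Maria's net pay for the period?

Paid family leave insurance: $4,280.81 × 0.01 = $42.81
State unemployment insurance (employee share): $4,280.81 × 0.001 = $4.28
SDI: $4,280.81 × 0.0175 = $74.91
Medicare: $4,280.81 × 0.025 = $107.02
Employee stock purchase plan: $4,280.81 × 0.03 = $128.42
Total deductions = $42.81 + $4.28 + $74.91 + $107.02 + $128.42 = $357.44
Net pay = $4,280.81 − $357.44 = $3,923.37

$3,923.37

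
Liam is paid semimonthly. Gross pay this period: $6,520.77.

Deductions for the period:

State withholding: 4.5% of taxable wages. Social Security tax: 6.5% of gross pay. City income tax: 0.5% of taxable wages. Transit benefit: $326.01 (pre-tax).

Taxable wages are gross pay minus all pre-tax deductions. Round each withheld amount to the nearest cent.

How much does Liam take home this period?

$5,461.18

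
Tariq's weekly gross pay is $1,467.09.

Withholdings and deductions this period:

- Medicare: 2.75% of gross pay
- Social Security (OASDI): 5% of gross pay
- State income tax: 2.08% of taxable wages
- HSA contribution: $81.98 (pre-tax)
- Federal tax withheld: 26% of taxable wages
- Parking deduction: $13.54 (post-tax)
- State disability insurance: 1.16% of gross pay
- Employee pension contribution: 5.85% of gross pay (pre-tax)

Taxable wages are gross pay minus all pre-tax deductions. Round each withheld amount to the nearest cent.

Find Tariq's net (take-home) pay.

$790.19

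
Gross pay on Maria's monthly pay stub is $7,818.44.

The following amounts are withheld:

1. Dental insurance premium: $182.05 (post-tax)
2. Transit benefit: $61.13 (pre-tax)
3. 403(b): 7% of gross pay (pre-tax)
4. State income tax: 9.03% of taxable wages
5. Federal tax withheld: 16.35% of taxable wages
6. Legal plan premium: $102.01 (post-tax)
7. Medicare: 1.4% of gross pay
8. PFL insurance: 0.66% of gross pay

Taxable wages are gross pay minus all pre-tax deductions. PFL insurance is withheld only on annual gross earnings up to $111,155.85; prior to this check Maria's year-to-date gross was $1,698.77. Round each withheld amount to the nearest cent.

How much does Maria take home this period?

$4,935.00

Transit benefit: $61.13
403(b): $7,818.44 × 0.07 = $547.29
Pre-tax total = $61.13 + $547.29 = $608.42
Taxable wages = $7,818.44 − $608.42 = $7,210.02
State income tax: $7,210.02 × 0.0903 = $651.06
Federal tax withheld: $7,210.02 × 0.1635 = $1,178.84
Medicare: $7,818.44 × 0.014 = $109.46
PFL insurance: cap not yet reached, full $7,818.44 is subject → $7,818.44 × 0.0066 = $51.60
Dental insurance premium: $182.05
Legal plan premium: $102.01
Total deductions = $61.13 + $547.29 + $651.06 + $1,178.84 + $109.46 + $51.60 + $182.05 + $102.01 = $2,883.44
Net pay = $7,818.44 − $2,883.44 = $4,935.00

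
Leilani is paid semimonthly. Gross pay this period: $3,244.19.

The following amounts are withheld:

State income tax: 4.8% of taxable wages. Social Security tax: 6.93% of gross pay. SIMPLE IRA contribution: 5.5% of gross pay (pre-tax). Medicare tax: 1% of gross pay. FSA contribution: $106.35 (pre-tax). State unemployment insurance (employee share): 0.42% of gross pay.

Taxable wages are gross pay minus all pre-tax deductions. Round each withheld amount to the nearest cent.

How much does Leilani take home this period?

SIMPLE IRA contribution: $3,244.19 × 0.055 = $178.43
FSA contribution: $106.35
Pre-tax total = $178.43 + $106.35 = $284.78
Taxable wages = $3,244.19 − $284.78 = $2,959.41
State income tax: $2,959.41 × 0.048 = $142.05
Social Security tax: $3,244.19 × 0.0693 = $224.82
Medicare tax: $3,244.19 × 0.01 = $32.44
State unemployment insurance (employee share): $3,244.19 × 0.0042 = $13.63
Total deductions = $178.43 + $106.35 + $142.05 + $224.82 + $32.44 + $13.63 = $697.72
Net pay = $3,244.19 − $697.72 = $2,546.47

$2,546.47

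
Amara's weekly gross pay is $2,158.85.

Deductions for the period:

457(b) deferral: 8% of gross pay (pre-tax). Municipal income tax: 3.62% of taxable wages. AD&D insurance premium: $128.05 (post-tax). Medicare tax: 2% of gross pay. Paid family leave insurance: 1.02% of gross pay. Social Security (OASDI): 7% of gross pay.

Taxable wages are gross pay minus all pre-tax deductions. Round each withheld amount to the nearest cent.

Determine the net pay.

$1,569.87

457(b) deferral: $2,158.85 × 0.08 = $172.71
Taxable wages = $2,158.85 − $172.71 = $1,986.14
Municipal income tax: $1,986.14 × 0.0362 = $71.90
Paid family leave insurance: $2,158.85 × 0.0102 = $22.02
Medicare tax: $2,158.85 × 0.02 = $43.18
Social Security (OASDI): $2,158.85 × 0.07 = $151.12
AD&D insurance premium: $128.05
Total deductions = $172.71 + $71.90 + $22.02 + $43.18 + $151.12 + $128.05 = $588.98
Net pay = $2,158.85 − $588.98 = $1,569.87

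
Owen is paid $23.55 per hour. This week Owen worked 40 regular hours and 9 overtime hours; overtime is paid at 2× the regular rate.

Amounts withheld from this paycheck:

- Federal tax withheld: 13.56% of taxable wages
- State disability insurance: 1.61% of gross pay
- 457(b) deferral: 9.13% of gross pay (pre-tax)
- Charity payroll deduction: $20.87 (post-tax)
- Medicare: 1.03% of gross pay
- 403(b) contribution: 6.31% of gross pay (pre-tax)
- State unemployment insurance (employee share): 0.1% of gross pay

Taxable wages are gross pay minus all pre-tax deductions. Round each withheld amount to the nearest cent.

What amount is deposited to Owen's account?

$940.08

Regular pay: 40 × $23.55 = $942.00
Overtime pay: 9 × $23.55 × 2 = $423.90
Gross pay = $942.00 + $423.90 = $1,365.90
403(b) contribution: $1,365.90 × 0.0631 = $86.19
457(b) deferral: $1,365.90 × 0.0913 = $124.71
Pre-tax total = $86.19 + $124.71 = $210.90
Taxable wages = $1,365.90 − $210.90 = $1,155.00
Federal tax withheld: $1,155.00 × 0.1356 = $156.62
Medicare: $1,365.90 × 0.0103 = $14.07
State disability insurance: $1,365.90 × 0.0161 = $21.99
State unemployment insurance (employee share): $1,365.90 × 0.001 = $1.37
Charity payroll deduction: $20.87
Total deductions = $86.19 + $124.71 + $156.62 + $14.07 + $21.99 + $1.37 + $20.87 = $425.82
Net pay = $1,365.90 − $425.82 = $940.08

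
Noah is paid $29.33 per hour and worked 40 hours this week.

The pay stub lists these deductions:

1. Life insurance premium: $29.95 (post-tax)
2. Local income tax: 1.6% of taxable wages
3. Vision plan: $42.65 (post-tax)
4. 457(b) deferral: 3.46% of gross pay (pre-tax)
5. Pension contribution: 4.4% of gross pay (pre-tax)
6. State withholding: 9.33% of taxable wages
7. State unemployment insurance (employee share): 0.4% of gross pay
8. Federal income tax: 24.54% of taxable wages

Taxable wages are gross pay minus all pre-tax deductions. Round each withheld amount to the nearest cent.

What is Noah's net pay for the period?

$620.27

Gross pay: 40 × $29.33 = $1,173.20
Pension contribution: $1,173.20 × 0.044 = $51.62
457(b) deferral: $1,173.20 × 0.0346 = $40.59
Pre-tax total = $51.62 + $40.59 = $92.21
Taxable wages = $1,173.20 − $92.21 = $1,080.99
Local income tax: $1,080.99 × 0.016 = $17.30
State withholding: $1,080.99 × 0.0933 = $100.86
Federal income tax: $1,080.99 × 0.2454 = $265.27
State unemployment insurance (employee share): $1,173.20 × 0.004 = $4.69
Vision plan: $42.65
Life insurance premium: $29.95
Total deductions = $51.62 + $40.59 + $17.30 + $100.86 + $265.27 + $4.69 + $42.65 + $29.95 = $552.93
Net pay = $1,173.20 − $552.93 = $620.27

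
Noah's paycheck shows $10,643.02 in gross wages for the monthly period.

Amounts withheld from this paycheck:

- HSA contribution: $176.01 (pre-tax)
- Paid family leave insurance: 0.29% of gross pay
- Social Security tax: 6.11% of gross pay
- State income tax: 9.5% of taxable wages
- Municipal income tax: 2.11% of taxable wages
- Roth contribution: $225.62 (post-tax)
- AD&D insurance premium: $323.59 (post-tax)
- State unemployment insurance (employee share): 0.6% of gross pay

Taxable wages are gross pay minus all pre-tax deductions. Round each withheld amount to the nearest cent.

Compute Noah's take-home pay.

$7,957.57

HSA contribution: $176.01
Taxable wages = $10,643.02 − $176.01 = $10,467.01
State income tax: $10,467.01 × 0.095 = $994.37
Municipal income tax: $10,467.01 × 0.0211 = $220.85
Paid family leave insurance: $10,643.02 × 0.0029 = $30.86
Social Security tax: $10,643.02 × 0.0611 = $650.29
State unemployment insurance (employee share): $10,643.02 × 0.006 = $63.86
Roth contribution: $225.62
AD&D insurance premium: $323.59
Total deductions = $176.01 + $994.37 + $220.85 + $30.86 + $650.29 + $63.86 + $225.62 + $323.59 = $2,685.45
Net pay = $10,643.02 − $2,685.45 = $7,957.57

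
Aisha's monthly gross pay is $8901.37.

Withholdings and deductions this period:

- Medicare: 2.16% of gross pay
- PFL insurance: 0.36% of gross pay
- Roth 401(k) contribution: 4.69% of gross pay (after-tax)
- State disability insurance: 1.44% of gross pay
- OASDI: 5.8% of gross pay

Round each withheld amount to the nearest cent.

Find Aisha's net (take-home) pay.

$7615.13

OASDI: $8901.37 × 0.058 = $516.28
Medicare: $8901.37 × 0.0216 = $192.27
State disability insurance: $8901.37 × 0.0144 = $128.18
PFL insurance: $8901.37 × 0.0036 = $32.04
Roth 401(k) contribution: $8901.37 × 0.0469 = $417.47
Total deductions = $516.28 + $192.27 + $128.18 + $32.04 + $417.47 = $1286.24
Net pay = $8901.37 − $1286.24 = $7615.13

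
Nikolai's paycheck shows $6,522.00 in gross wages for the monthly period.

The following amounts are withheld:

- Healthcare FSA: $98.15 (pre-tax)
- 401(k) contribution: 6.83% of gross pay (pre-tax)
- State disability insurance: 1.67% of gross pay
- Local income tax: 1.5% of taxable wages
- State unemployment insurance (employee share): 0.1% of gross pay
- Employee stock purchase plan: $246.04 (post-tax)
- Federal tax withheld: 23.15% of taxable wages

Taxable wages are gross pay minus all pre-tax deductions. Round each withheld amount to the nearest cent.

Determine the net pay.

$4,143.24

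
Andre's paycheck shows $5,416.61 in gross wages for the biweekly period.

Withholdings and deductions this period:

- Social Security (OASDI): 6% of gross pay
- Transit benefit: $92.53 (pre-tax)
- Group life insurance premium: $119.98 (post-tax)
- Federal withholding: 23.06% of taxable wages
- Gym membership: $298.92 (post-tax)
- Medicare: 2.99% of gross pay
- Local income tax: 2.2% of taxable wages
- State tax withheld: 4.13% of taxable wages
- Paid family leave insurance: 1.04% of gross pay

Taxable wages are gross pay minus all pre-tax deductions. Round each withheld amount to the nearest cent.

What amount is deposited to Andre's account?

Transit benefit: $92.53
Taxable wages = $5,416.61 − $92.53 = $5,324.08
State tax withheld: $5,324.08 × 0.0413 = $219.88
Federal withholding: $5,324.08 × 0.2306 = $1,227.73
Local income tax: $5,324.08 × 0.022 = $117.13
Social Security (OASDI): $5,416.61 × 0.06 = $325.00
Medicare: $5,416.61 × 0.0299 = $161.96
Paid family leave insurance: $5,416.61 × 0.0104 = $56.33
Gym membership: $298.92
Group life insurance premium: $119.98
Total deductions = $92.53 + $219.88 + $1,227.73 + $117.13 + $325.00 + $161.96 + $56.33 + $298.92 + $119.98 = $2,619.46
Net pay = $5,416.61 − $2,619.46 = $2,797.15

$2,797.15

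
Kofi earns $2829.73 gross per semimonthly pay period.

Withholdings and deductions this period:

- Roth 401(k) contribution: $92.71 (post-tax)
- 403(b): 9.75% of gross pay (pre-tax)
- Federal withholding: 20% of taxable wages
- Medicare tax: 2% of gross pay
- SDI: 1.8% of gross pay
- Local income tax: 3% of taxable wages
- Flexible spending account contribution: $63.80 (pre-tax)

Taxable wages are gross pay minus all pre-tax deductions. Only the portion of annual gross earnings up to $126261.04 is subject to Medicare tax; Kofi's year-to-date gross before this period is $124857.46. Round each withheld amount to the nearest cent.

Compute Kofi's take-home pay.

$1745.60

Flexible spending account contribution: $63.80
403(b): $2829.73 × 0.0975 = $275.90
Pre-tax total = $63.80 + $275.90 = $339.70
Taxable wages = $2829.73 − $339.70 = $2490.03
Local income tax: $2490.03 × 0.03 = $74.70
Federal withholding: $2490.03 × 0.2 = $498.01
SDI: $2829.73 × 0.018 = $50.94
Medicare tax: only $126261.04 − $124857.46 = $1403.58 of this check is subject → $1403.58 × 0.02 = $28.07
Roth 401(k) contribution: $92.71
Total deductions = $63.80 + $275.90 + $74.70 + $498.01 + $50.94 + $28.07 + $92.71 = $1084.13
Net pay = $2829.73 − $1084.13 = $1745.60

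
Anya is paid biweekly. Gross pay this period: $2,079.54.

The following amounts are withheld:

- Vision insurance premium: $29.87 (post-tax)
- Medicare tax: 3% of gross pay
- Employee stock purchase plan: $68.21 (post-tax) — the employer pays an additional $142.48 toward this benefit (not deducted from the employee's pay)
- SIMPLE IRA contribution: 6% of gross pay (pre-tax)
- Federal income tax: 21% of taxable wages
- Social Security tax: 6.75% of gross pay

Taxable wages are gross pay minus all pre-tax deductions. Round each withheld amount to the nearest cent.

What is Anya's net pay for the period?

$1,243.43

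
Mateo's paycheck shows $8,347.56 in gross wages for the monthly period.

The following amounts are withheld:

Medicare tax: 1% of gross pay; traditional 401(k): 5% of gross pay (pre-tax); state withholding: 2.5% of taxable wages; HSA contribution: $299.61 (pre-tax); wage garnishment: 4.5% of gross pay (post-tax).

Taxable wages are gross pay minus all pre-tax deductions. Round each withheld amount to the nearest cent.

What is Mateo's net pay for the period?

$6,980.69

HSA contribution: $299.61
Traditional 401(k): $8,347.56 × 0.05 = $417.38
Pre-tax total = $299.61 + $417.38 = $716.99
Taxable wages = $8,347.56 − $716.99 = $7,630.57
State withholding: $7,630.57 × 0.025 = $190.76
Medicare tax: $8,347.56 × 0.01 = $83.48
Wage garnishment: $8,347.56 × 0.045 = $375.64
Total deductions = $299.61 + $417.38 + $190.76 + $83.48 + $375.64 = $1,366.87
Net pay = $8,347.56 − $1,366.87 = $6,980.69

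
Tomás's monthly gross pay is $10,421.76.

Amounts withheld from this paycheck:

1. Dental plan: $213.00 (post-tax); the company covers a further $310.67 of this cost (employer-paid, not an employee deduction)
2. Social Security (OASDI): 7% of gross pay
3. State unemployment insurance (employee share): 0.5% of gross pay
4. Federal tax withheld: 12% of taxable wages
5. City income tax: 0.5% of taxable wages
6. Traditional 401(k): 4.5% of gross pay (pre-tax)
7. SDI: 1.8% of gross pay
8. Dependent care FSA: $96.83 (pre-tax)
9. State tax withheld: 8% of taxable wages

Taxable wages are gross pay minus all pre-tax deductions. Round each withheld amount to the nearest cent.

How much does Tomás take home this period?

Dependent care FSA: $96.83
Traditional 401(k): $10,421.76 × 0.045 = $468.98
Pre-tax total = $96.83 + $468.98 = $565.81
Taxable wages = $10,421.76 − $565.81 = $9,855.95
City income tax: $9,855.95 × 0.005 = $49.28
State tax withheld: $9,855.95 × 0.08 = $788.48
Federal tax withheld: $9,855.95 × 0.12 = $1,182.71
Social Security (OASDI): $10,421.76 × 0.07 = $729.52
State unemployment insurance (employee share): $10,421.76 × 0.005 = $52.11
SDI: $10,421.76 × 0.018 = $187.59
Dental plan: $213.00
(Employer's $310.67 toward dental plan is not withheld from the employee.)
Total deductions = $96.83 + $468.98 + $49.28 + $788.48 + $1,182.71 + $729.52 + $52.11 + $187.59 + $213.00 = $3,768.50
Net pay = $10,421.76 − $3,768.50 = $6,653.26

$6,653.26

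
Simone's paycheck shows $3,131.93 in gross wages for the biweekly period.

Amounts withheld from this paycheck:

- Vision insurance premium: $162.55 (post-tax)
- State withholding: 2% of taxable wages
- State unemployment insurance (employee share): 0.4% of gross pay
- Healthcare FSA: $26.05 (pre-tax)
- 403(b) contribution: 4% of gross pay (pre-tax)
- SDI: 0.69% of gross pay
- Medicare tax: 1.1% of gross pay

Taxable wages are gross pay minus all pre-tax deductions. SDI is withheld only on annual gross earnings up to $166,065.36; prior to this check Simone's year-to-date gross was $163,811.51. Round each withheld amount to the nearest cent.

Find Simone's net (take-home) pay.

Healthcare FSA: $26.05
403(b) contribution: $3,131.93 × 0.04 = $125.28
Pre-tax total = $26.05 + $125.28 = $151.33
Taxable wages = $3,131.93 − $151.33 = $2,980.60
State withholding: $2,980.60 × 0.02 = $59.61
Medicare tax: $3,131.93 × 0.011 = $34.45
SDI: only $166,065.36 − $163,811.51 = $2,253.85 of this check is subject → $2,253.85 × 0.0069 = $15.55
State unemployment insurance (employee share): $3,131.93 × 0.004 = $12.53
Vision insurance premium: $162.55
Total deductions = $26.05 + $125.28 + $59.61 + $34.45 + $15.55 + $12.53 + $162.55 = $436.02
Net pay = $3,131.93 − $436.02 = $2,695.91

$2,695.91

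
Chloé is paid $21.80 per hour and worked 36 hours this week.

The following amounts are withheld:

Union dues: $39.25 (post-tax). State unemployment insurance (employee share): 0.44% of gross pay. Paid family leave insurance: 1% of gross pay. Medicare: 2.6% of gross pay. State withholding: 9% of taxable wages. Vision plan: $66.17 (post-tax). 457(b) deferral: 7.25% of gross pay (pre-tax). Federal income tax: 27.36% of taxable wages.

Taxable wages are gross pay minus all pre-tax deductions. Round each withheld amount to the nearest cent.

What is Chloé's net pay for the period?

Gross pay: 36 × $21.80 = $784.80
457(b) deferral: $784.80 × 0.0725 = $56.90
Taxable wages = $784.80 − $56.90 = $727.90
State withholding: $727.90 × 0.09 = $65.51
Federal income tax: $727.90 × 0.2736 = $199.15
Medicare: $784.80 × 0.026 = $20.40
Paid family leave insurance: $784.80 × 0.01 = $7.85
State unemployment insurance (employee share): $784.80 × 0.0044 = $3.45
Vision plan: $66.17
Union dues: $39.25
Total deductions = $56.90 + $65.51 + $199.15 + $20.40 + $7.85 + $3.45 + $66.17 + $39.25 = $458.68
Net pay = $784.80 − $458.68 = $326.12

$326.12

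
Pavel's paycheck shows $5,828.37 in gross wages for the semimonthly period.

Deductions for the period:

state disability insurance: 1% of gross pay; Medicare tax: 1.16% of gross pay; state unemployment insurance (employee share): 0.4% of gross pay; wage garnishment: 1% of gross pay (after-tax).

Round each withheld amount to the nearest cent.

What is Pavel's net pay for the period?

$5,620.89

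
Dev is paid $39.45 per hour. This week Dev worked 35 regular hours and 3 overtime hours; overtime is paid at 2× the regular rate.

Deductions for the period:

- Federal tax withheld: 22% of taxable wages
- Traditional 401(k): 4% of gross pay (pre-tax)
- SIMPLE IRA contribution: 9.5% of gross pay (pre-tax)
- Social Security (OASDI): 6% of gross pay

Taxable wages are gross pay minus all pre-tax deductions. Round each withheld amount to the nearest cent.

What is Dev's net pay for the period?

$994.24

Regular pay: 35 × $39.45 = $1380.75
Overtime pay: 3 × $39.45 × 2 = $236.70
Gross pay = $1380.75 + $236.70 = $1617.45
Traditional 401(k): $1617.45 × 0.04 = $64.70
SIMPLE IRA contribution: $1617.45 × 0.095 = $153.66
Pre-tax total = $64.70 + $153.66 = $218.36
Taxable wages = $1617.45 − $218.36 = $1399.09
Federal tax withheld: $1399.09 × 0.22 = $307.80
Social Security (OASDI): $1617.45 × 0.06 = $97.05
Total deductions = $64.70 + $153.66 + $307.80 + $97.05 = $623.21
Net pay = $1617.45 − $623.21 = $994.24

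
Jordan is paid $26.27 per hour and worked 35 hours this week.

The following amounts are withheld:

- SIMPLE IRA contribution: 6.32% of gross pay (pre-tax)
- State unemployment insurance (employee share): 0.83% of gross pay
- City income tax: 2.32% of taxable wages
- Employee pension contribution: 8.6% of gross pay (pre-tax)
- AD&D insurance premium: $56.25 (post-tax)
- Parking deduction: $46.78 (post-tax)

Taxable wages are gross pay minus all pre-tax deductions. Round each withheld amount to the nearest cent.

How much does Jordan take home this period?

Gross pay: 35 × $26.27 = $919.45
Employee pension contribution: $919.45 × 0.086 = $79.07
SIMPLE IRA contribution: $919.45 × 0.0632 = $58.11
Pre-tax total = $79.07 + $58.11 = $137.18
Taxable wages = $919.45 − $137.18 = $782.27
City income tax: $782.27 × 0.0232 = $18.15
State unemployment insurance (employee share): $919.45 × 0.0083 = $7.63
Parking deduction: $46.78
AD&D insurance premium: $56.25
Total deductions = $79.07 + $58.11 + $18.15 + $7.63 + $46.78 + $56.25 = $265.99
Net pay = $919.45 − $265.99 = $653.46

$653.46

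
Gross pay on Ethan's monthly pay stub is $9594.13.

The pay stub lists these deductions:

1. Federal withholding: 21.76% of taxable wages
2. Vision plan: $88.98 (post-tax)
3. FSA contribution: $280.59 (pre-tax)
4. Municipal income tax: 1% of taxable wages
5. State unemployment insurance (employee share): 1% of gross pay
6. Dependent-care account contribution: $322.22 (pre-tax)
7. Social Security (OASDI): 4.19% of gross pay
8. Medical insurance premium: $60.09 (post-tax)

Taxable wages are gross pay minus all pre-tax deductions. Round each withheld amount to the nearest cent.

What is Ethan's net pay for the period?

Dependent-care account contribution: $322.22
FSA contribution: $280.59
Pre-tax total = $322.22 + $280.59 = $602.81
Taxable wages = $9594.13 − $602.81 = $8991.32
Municipal income tax: $8991.32 × 0.01 = $89.91
Federal withholding: $8991.32 × 0.2176 = $1956.51
Social Security (OASDI): $9594.13 × 0.0419 = $401.99
State unemployment insurance (employee share): $9594.13 × 0.01 = $95.94
Vision plan: $88.98
Medical insurance premium: $60.09
Total deductions = $322.22 + $280.59 + $89.91 + $1956.51 + $401.99 + $95.94 + $88.98 + $60.09 = $3296.23
Net pay = $9594.13 − $3296.23 = $6297.90

$6297.90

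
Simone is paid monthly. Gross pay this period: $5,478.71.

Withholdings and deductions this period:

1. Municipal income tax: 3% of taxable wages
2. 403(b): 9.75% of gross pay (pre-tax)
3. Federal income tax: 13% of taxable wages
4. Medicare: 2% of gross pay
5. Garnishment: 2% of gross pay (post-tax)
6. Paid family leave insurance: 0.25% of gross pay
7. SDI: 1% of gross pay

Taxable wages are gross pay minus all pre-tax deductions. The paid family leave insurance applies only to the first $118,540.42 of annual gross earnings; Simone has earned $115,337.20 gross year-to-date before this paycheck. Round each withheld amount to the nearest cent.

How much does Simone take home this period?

$3,871.47

403(b): $5,478.71 × 0.0975 = $534.17
Taxable wages = $5,478.71 − $534.17 = $4,944.54
Municipal income tax: $4,944.54 × 0.03 = $148.34
Federal income tax: $4,944.54 × 0.13 = $642.79
Medicare: $5,478.71 × 0.02 = $109.57
Paid family leave insurance: only $118,540.42 − $115,337.20 = $3,203.22 of this check is subject → $3,203.22 × 0.0025 = $8.01
SDI: $5,478.71 × 0.01 = $54.79
Garnishment: $5,478.71 × 0.02 = $109.57
Total deductions = $534.17 + $148.34 + $642.79 + $109.57 + $8.01 + $54.79 + $109.57 = $1,607.24
Net pay = $5,478.71 − $1,607.24 = $3,871.47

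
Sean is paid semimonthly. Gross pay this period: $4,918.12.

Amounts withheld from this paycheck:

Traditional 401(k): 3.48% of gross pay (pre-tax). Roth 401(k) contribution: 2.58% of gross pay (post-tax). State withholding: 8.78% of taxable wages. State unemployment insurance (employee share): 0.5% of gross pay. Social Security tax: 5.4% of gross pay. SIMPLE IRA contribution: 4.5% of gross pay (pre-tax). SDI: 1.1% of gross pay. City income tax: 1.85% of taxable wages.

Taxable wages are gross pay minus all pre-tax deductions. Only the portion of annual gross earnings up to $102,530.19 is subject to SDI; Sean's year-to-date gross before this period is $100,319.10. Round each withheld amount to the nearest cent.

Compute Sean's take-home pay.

$3,603.20

Traditional 401(k): $4,918.12 × 0.0348 = $171.15
SIMPLE IRA contribution: $4,918.12 × 0.045 = $221.32
Pre-tax total = $171.15 + $221.32 = $392.47
Taxable wages = $4,918.12 − $392.47 = $4,525.65
State withholding: $4,525.65 × 0.0878 = $397.35
City income tax: $4,525.65 × 0.0185 = $83.72
Social Security tax: $4,918.12 × 0.054 = $265.58
SDI: only $102,530.19 − $100,319.10 = $2,211.09 of this check is subject → $2,211.09 × 0.011 = $24.32
State unemployment insurance (employee share): $4,918.12 × 0.005 = $24.59
Roth 401(k) contribution: $4,918.12 × 0.0258 = $126.89
Total deductions = $171.15 + $221.32 + $397.35 + $83.72 + $265.58 + $24.32 + $24.59 + $126.89 = $1,314.92
Net pay = $4,918.12 − $1,314.92 = $3,603.20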